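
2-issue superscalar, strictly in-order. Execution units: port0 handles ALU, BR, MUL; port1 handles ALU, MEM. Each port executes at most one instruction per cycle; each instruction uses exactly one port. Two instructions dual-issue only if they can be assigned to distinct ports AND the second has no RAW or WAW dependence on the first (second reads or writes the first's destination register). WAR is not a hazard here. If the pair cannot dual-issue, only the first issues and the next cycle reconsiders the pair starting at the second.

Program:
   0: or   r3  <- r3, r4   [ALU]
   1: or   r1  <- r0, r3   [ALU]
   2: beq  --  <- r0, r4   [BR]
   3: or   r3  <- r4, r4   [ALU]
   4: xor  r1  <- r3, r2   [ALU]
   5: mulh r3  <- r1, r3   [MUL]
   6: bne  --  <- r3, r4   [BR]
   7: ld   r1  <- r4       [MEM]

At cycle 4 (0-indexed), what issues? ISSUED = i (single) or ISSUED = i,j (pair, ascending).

[0] i0  or  -- RAW r3
[1] i1,i2  or beq  -- pair
[2] i3  or  -- RAW r3
[3] i4  xor  -- RAW r1
[4] i5  mulh  -- no-port MUL/BR
[5] i6,i7  bne ld  -- pair

ISSUED = 5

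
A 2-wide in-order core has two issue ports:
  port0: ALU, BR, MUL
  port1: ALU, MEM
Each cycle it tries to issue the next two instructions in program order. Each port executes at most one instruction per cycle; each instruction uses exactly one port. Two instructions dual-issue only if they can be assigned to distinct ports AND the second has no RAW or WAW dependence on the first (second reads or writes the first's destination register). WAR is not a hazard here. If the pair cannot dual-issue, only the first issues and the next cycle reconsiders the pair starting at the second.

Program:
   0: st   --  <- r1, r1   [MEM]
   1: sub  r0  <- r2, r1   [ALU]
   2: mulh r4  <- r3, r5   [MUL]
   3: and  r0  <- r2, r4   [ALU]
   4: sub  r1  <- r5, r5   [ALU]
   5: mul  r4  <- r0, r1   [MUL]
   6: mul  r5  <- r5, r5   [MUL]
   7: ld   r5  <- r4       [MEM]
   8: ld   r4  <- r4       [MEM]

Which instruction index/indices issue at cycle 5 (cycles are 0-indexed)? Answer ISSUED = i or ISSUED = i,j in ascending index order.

c0: i0&i1 st;sub  pair
c1: i2 mulh  RAW r4
c2: i3&i4 and;sub  pair
c3: i5 mul  no-port MUL/MUL
c4: i6 mul  WAW r5
c5: i7 ld  no-port MEM/MEM
c6: i8 ld  tail

ISSUED = 7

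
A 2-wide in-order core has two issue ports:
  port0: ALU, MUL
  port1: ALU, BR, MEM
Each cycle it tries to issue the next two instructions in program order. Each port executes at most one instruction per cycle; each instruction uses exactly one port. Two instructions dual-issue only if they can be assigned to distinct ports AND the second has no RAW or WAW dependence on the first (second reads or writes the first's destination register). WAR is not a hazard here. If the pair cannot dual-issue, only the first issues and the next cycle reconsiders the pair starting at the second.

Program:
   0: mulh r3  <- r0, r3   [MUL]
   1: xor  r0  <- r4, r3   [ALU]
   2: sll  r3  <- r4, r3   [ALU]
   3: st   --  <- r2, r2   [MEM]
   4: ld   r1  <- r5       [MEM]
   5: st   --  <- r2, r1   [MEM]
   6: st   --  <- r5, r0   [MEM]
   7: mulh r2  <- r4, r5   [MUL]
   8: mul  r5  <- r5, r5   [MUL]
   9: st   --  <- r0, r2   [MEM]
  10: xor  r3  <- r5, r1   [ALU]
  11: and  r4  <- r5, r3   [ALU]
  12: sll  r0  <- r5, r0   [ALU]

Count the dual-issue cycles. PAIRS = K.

PAIRS = 4

[0] i0  mulh  -- RAW r3
[1] i1&i2  xor/sll  -- 2-wide
[2] i3  st  -- no-port MEM/MEM
[3] i4  ld  -- no-port MEM/MEM
[4] i5  st  -- no-port MEM/MEM
[5] i6&i7  st/mulh  -- 2-wide
[6] i8&i9  mul/st  -- 2-wide
[7] i10  xor  -- RAW r3
[8] i11&i12  and/sll  -- 2-wide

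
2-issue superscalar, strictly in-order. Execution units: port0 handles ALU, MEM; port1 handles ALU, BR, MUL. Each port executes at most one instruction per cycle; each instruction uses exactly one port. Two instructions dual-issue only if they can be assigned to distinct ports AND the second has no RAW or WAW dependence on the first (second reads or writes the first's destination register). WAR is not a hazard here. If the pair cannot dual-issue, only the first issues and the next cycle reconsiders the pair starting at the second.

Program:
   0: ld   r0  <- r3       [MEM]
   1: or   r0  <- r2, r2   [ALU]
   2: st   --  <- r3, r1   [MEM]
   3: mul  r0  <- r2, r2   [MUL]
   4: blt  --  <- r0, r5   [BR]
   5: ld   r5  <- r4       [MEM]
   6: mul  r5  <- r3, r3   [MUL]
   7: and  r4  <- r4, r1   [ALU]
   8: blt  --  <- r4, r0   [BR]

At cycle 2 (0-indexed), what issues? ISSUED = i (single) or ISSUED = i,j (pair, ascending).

ISSUED = 3

t=0 i0:ld ; WAW r0
t=1 i1,i2:or/st ; 2-wide
t=2 i3:mul ; no-port MUL/BR
t=3 i4,i5:blt/ld ; 2-wide
t=4 i6,i7:mul/and ; 2-wide
t=5 i8:blt ; tail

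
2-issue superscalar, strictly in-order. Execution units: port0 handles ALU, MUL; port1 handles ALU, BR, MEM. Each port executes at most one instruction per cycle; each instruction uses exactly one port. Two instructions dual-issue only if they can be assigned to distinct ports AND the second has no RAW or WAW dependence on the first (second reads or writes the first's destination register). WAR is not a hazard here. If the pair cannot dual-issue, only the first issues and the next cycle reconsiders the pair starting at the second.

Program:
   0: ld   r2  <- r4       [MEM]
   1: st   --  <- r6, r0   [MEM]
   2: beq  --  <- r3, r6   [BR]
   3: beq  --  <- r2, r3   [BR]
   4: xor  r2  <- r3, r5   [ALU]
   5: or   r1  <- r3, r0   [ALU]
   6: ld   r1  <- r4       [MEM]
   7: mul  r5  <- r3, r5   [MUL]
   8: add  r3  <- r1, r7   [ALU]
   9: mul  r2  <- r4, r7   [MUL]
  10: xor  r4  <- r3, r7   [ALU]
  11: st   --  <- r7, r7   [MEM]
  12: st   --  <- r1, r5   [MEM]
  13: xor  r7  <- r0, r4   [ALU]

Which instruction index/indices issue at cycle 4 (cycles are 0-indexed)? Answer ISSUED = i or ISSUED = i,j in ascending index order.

t=0 i0:ld.MEM ; no-port MEM/MEM
t=1 i1:st.MEM ; no-port MEM/BR
t=2 i2:beq.BR ; no-port BR/BR
t=3 i3&i4:beq.BR/xor.ALU ; pair
t=4 i5:or.ALU ; WAW r1
t=5 i6&i7:ld.MEM/mul.MUL ; pair
t=6 i8&i9:add.ALU/mul.MUL ; pair
t=7 i10&i11:xor.ALU/st.MEM ; pair
t=8 i12&i13:st.MEM/xor.ALU ; pair

ISSUED = 5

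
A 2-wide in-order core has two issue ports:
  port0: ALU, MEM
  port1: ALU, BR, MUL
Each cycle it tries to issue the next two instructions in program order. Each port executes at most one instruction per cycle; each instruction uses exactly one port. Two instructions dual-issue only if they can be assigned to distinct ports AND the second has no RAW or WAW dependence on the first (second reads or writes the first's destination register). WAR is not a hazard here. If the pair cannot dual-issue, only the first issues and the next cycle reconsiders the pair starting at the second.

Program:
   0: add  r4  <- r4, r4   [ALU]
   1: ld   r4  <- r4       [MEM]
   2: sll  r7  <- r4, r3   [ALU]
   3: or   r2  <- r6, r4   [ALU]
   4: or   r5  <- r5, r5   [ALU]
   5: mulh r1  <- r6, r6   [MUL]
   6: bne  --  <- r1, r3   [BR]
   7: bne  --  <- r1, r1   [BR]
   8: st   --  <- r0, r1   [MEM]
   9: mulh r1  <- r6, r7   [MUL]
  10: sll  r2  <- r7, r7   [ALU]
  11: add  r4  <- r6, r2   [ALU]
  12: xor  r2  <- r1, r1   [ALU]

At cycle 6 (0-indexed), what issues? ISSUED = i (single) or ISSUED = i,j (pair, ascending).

ISSUED = 9,10

#0 head=0: add i0 RAW+WAW r4
#1 head=1: ld i1 RAW r4
#2 head=2: sll/or i2+i3 dual
#3 head=4: or/mulh i4+i5 dual
#4 head=6: bne i6 no-port BR/BR
#5 head=7: bne/st i7+i8 dual
#6 head=9: mulh/sll i9+i10 dual
#7 head=11: add/xor i11+i12 dual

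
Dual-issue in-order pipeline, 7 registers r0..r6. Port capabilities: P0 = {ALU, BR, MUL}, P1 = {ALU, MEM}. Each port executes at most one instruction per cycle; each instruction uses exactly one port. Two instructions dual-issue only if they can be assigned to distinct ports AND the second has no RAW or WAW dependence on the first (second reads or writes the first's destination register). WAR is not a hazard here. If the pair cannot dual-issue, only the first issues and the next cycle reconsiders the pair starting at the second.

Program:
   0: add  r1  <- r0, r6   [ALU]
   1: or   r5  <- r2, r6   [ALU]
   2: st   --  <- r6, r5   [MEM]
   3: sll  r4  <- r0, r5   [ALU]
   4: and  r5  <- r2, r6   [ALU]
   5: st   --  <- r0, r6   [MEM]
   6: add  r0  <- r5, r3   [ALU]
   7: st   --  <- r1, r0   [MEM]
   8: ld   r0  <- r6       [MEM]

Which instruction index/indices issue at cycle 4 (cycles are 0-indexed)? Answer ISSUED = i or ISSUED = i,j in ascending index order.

[0] i0/i1  add or  -- dual
[1] i2/i3  st sll  -- dual
[2] i4/i5  and st  -- dual
[3] i6  add  -- RAW r0
[4] i7  st  -- no-port MEM/MEM
[5] i8  ld  -- tail

ISSUED = 7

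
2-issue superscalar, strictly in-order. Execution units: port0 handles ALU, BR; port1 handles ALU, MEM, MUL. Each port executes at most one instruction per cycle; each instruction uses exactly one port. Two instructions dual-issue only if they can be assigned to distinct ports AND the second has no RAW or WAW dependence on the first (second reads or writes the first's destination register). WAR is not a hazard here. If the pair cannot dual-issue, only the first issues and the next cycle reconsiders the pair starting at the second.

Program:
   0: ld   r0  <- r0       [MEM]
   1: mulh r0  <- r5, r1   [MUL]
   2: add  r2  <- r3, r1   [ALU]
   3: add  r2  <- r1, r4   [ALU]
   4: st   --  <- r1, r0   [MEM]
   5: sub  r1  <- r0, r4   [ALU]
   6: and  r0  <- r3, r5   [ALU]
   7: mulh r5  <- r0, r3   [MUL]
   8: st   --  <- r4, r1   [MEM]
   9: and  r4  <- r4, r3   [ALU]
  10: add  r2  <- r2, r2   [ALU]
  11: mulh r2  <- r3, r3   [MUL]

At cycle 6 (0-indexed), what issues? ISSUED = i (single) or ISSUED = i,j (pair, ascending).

ISSUED = 10

t=0 i0:ld.MEM ; no-port MEM/MUL
t=1 i1&i2:mulh.MUL;add.ALU ; pair
t=2 i3&i4:add.ALU;st.MEM ; pair
t=3 i5&i6:sub.ALU;and.ALU ; pair
t=4 i7:mulh.MUL ; no-port MUL/MEM
t=5 i8&i9:st.MEM;and.ALU ; pair
t=6 i10:add.ALU ; WAW r2
t=7 i11:mulh.MUL ; tail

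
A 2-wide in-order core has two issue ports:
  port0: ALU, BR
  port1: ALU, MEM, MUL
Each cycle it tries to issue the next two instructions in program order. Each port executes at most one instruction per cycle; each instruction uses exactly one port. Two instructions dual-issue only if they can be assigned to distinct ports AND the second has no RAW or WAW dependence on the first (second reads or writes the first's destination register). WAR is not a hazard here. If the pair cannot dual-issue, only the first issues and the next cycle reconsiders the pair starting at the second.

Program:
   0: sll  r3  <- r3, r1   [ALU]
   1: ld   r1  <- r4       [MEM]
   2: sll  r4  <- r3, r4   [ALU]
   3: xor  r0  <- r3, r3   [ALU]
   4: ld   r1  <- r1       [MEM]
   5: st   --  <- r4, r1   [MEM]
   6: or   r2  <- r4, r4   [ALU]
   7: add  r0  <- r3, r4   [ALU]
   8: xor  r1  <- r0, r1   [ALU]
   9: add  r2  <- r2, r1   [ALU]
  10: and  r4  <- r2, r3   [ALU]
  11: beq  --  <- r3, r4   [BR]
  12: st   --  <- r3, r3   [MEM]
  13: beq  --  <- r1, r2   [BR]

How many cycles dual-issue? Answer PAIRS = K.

PAIRS = 4

[0] i0,i1  sll.ALU;ld.MEM  -- 2-wide
[1] i2,i3  sll.ALU;xor.ALU  -- 2-wide
[2] i4  ld.MEM  -- no-port MEM/MEM
[3] i5,i6  st.MEM;or.ALU  -- 2-wide
[4] i7  add.ALU  -- RAW r0
[5] i8  xor.ALU  -- RAW r1
[6] i9  add.ALU  -- RAW r2
[7] i10  and.ALU  -- RAW r4
[8] i11,i12  beq.BR;st.MEM  -- 2-wide
[9] i13  beq.BR  -- tail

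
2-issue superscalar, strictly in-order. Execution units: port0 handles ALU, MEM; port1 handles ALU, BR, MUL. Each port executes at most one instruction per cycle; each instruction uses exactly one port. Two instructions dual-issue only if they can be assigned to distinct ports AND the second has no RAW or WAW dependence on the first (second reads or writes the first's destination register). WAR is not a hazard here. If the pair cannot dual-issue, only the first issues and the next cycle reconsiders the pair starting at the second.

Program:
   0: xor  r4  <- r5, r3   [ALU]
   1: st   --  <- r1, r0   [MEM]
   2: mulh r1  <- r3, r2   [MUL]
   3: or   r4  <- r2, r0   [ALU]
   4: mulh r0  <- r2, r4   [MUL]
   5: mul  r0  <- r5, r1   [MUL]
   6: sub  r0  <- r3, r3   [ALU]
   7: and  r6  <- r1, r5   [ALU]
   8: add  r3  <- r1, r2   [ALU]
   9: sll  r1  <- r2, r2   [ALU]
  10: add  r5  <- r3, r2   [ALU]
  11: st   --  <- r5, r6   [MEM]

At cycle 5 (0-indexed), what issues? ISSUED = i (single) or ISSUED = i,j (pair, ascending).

#0 head=0: xor.ALU;st.MEM i0,i1 pair
#1 head=2: mulh.MUL;or.ALU i2,i3 pair
#2 head=4: mulh.MUL i4 no-port MUL/MUL
#3 head=5: mul.MUL i5 WAW r0
#4 head=6: sub.ALU;and.ALU i6,i7 pair
#5 head=8: add.ALU;sll.ALU i8,i9 pair
#6 head=10: add.ALU i10 RAW r5
#7 head=11: st.MEM i11 tail

ISSUED = 8,9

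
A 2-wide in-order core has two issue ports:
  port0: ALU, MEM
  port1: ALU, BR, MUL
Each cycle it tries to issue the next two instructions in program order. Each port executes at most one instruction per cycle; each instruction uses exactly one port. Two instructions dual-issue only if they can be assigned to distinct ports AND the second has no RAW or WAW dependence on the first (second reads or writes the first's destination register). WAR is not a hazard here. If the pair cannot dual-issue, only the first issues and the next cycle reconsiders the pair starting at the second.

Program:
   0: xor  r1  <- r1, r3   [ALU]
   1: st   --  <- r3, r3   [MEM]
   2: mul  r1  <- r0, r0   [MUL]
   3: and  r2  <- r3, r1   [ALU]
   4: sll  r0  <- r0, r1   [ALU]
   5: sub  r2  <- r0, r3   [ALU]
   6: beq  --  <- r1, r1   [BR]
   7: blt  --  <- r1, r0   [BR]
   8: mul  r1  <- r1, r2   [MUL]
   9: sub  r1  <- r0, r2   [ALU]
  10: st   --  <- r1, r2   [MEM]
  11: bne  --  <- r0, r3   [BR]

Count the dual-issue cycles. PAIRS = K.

PAIRS = 4

0. xor st @i0/i1  | dual
1. mul @i2  | RAW r1
2. and sll @i3/i4  | dual
3. sub beq @i5/i6  | dual
4. blt @i7  | no-port BR/MUL
5. mul @i8  | WAW r1
6. sub @i9  | RAW r1
7. st bne @i10/i11  | dual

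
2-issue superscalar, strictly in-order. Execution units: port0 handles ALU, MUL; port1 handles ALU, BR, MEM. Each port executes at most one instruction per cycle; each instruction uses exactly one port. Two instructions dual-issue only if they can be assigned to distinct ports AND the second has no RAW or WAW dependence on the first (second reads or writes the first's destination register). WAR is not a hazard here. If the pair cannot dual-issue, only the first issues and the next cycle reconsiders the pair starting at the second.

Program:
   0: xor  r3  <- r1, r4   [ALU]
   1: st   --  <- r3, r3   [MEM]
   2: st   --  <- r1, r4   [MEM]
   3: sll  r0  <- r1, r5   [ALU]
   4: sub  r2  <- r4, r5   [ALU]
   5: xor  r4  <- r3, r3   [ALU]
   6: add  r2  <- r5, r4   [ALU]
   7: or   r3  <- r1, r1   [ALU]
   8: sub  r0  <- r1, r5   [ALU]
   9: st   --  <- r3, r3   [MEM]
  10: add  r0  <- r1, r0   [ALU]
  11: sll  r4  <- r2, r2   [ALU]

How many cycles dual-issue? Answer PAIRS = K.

[0] i0  xor  -- RAW r3
[1] i1  st  -- no-port MEM/MEM
[2] i2,i3  st;sll  -- dual
[3] i4,i5  sub;xor  -- dual
[4] i6,i7  add;or  -- dual
[5] i8,i9  sub;st  -- dual
[6] i10,i11  add;sll  -- dual

PAIRS = 5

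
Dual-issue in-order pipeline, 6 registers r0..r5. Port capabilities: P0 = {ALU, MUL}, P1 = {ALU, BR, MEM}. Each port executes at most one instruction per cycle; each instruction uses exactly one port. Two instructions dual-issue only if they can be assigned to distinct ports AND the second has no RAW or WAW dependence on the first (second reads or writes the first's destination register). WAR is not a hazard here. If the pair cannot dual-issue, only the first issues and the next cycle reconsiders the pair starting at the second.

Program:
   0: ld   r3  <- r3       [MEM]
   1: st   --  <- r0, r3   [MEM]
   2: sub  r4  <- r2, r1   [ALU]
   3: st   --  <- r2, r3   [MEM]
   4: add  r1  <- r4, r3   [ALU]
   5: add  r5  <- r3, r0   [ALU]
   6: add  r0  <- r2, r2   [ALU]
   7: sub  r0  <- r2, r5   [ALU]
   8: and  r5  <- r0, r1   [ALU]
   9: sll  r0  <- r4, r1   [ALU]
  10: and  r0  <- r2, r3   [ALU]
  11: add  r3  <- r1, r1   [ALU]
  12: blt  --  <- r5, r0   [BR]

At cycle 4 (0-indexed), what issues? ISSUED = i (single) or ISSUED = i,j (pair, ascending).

ISSUED = 7

#0 head=0: ld.MEM i0 no-port MEM/MEM
#1 head=1: st.MEM/sub.ALU i1,i2 pair
#2 head=3: st.MEM/add.ALU i3,i4 pair
#3 head=5: add.ALU/add.ALU i5,i6 pair
#4 head=7: sub.ALU i7 RAW r0
#5 head=8: and.ALU/sll.ALU i8,i9 pair
#6 head=10: and.ALU/add.ALU i10,i11 pair
#7 head=12: blt.BR i12 tail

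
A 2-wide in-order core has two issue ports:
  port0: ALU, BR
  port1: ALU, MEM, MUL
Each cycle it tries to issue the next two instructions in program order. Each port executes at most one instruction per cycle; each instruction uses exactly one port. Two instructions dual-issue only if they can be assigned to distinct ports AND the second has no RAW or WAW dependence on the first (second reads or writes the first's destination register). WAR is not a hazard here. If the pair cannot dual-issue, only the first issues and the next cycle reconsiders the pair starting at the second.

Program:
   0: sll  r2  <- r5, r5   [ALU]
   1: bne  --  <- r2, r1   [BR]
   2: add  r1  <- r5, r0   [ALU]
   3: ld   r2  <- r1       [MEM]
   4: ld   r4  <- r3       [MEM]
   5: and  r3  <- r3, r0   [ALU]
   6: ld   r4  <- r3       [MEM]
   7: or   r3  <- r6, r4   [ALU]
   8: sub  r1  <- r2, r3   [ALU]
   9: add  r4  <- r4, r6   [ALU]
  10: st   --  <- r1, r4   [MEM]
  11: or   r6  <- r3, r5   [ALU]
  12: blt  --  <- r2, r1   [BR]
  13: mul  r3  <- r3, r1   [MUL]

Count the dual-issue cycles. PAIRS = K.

  cy0 -> i0 (sll) RAW r2
  cy1 -> i1&i2 (bne+add) dual
  cy2 -> i3 (ld) no-port MEM/MEM
  cy3 -> i4&i5 (ld+and) dual
  cy4 -> i6 (ld) RAW r4
  cy5 -> i7 (or) RAW r3
  cy6 -> i8&i9 (sub+add) dual
  cy7 -> i10&i11 (st+or) dual
  cy8 -> i12&i13 (blt+mul) dual

PAIRS = 5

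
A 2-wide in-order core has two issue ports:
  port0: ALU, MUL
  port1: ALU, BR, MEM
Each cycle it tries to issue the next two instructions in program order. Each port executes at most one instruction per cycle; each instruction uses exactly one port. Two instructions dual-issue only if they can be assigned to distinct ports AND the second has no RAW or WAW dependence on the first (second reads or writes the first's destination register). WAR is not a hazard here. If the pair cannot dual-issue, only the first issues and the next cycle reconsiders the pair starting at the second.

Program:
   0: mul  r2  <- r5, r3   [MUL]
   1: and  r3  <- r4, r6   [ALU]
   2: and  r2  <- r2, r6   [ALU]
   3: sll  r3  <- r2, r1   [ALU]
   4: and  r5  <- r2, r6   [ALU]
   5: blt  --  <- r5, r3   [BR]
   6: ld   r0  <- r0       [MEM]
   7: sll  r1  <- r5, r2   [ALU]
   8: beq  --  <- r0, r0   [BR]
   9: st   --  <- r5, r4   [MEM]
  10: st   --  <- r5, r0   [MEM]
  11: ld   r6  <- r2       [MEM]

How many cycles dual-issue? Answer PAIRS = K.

c0: i0/i1 mul.MUL+and.ALU  dual
c1: i2 and.ALU  RAW r2
c2: i3/i4 sll.ALU+and.ALU  dual
c3: i5 blt.BR  no-port BR/MEM
c4: i6/i7 ld.MEM+sll.ALU  dual
c5: i8 beq.BR  no-port BR/MEM
c6: i9 st.MEM  no-port MEM/MEM
c7: i10 st.MEM  no-port MEM/MEM
c8: i11 ld.MEM  tail

PAIRS = 3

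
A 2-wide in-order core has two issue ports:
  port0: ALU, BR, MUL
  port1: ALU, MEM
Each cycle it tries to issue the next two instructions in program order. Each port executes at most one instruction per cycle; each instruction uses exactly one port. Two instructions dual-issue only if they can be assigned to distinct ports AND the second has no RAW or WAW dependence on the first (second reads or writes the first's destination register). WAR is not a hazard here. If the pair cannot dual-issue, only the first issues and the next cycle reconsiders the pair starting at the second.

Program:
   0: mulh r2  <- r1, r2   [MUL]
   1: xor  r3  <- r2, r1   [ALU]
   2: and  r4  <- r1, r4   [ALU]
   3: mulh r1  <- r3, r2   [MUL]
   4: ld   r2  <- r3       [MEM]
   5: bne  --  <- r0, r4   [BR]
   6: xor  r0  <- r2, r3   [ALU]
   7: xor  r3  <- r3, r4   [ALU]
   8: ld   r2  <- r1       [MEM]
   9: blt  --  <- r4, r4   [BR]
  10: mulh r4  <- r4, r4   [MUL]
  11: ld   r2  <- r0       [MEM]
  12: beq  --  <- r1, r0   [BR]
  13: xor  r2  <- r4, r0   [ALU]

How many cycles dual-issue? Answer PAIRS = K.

PAIRS = 6

[0] i0  mulh  -- RAW r2
[1] i1,i2  xor/and  -- dual
[2] i3,i4  mulh/ld  -- dual
[3] i5,i6  bne/xor  -- dual
[4] i7,i8  xor/ld  -- dual
[5] i9  blt  -- no-port BR/MUL
[6] i10,i11  mulh/ld  -- dual
[7] i12,i13  beq/xor  -- dual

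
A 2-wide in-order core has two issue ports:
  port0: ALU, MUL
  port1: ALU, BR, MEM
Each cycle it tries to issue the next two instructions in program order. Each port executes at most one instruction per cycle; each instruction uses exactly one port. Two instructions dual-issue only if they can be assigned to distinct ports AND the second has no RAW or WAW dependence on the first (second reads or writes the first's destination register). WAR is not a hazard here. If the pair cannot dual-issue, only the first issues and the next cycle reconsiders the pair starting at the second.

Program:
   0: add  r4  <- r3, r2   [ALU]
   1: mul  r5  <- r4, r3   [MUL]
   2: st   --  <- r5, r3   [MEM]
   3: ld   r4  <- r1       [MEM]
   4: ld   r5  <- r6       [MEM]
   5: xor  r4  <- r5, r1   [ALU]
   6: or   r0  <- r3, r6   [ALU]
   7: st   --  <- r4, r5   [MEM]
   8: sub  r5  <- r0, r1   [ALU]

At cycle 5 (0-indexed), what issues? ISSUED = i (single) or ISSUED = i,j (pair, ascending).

ISSUED = 5,6

[0] i0  add.ALU  -- RAW r4
[1] i1  mul.MUL  -- RAW r5
[2] i2  st.MEM  -- no-port MEM/MEM
[3] i3  ld.MEM  -- no-port MEM/MEM
[4] i4  ld.MEM  -- RAW r5
[5] i5+i6  xor.ALU;or.ALU  -- pair
[6] i7+i8  st.MEM;sub.ALU  -- pair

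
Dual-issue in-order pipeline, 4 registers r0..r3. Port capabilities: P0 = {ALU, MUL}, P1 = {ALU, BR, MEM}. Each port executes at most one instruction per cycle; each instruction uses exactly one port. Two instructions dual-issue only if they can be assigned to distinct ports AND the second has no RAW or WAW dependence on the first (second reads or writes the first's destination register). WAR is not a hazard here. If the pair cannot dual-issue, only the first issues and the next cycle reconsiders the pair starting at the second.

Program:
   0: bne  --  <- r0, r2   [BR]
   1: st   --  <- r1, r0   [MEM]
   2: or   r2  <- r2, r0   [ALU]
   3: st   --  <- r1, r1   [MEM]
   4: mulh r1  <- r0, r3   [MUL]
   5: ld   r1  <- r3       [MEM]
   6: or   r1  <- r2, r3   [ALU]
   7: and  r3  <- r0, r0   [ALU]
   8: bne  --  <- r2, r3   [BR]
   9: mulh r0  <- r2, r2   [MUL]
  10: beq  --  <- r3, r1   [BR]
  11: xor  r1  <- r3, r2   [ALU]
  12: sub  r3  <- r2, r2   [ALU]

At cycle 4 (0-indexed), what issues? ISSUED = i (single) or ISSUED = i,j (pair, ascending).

ISSUED = 6,7

t=0 i0:bne.BR ; no-port BR/MEM
t=1 i1,i2:st.MEM;or.ALU ; 2-wide
t=2 i3,i4:st.MEM;mulh.MUL ; 2-wide
t=3 i5:ld.MEM ; WAW r1
t=4 i6,i7:or.ALU;and.ALU ; 2-wide
t=5 i8,i9:bne.BR;mulh.MUL ; 2-wide
t=6 i10,i11:beq.BR;xor.ALU ; 2-wide
t=7 i12:sub.ALU ; tail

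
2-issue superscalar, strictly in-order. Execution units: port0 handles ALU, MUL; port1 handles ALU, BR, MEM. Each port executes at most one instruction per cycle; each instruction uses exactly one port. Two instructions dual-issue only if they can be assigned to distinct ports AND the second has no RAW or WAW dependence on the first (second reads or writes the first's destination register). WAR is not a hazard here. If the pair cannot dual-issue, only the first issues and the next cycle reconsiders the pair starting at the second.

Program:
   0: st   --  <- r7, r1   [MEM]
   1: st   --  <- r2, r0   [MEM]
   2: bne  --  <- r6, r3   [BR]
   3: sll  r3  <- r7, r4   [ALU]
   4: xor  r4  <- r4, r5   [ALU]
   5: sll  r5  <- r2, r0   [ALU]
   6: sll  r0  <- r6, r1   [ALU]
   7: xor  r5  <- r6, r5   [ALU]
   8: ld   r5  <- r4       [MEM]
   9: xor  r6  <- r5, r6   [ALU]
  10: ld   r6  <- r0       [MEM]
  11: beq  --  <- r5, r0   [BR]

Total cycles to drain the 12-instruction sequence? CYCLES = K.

CYCLES = 9

[0] i0  st  -- no-port MEM/MEM
[1] i1  st  -- no-port MEM/BR
[2] i2,i3  bne/sll  -- 2-wide
[3] i4,i5  xor/sll  -- 2-wide
[4] i6,i7  sll/xor  -- 2-wide
[5] i8  ld  -- RAW r5
[6] i9  xor  -- WAW r6
[7] i10  ld  -- no-port MEM/BR
[8] i11  beq  -- tail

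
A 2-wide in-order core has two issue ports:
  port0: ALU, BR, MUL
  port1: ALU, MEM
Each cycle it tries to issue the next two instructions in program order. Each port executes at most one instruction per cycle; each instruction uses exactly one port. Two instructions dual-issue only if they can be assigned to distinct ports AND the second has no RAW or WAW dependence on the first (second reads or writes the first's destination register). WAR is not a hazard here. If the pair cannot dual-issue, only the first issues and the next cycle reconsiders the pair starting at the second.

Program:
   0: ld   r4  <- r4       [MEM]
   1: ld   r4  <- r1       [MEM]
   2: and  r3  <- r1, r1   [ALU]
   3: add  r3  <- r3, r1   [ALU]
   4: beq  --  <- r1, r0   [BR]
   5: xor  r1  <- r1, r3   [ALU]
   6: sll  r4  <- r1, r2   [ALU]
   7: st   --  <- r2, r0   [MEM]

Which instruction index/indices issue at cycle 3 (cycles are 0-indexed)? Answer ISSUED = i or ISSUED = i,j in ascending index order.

t=0 i0:ld.MEM ; no-port MEM/MEM
t=1 i1,i2:ld.MEM+and.ALU ; 2-wide
t=2 i3,i4:add.ALU+beq.BR ; 2-wide
t=3 i5:xor.ALU ; RAW r1
t=4 i6,i7:sll.ALU+st.MEM ; 2-wide

ISSUED = 5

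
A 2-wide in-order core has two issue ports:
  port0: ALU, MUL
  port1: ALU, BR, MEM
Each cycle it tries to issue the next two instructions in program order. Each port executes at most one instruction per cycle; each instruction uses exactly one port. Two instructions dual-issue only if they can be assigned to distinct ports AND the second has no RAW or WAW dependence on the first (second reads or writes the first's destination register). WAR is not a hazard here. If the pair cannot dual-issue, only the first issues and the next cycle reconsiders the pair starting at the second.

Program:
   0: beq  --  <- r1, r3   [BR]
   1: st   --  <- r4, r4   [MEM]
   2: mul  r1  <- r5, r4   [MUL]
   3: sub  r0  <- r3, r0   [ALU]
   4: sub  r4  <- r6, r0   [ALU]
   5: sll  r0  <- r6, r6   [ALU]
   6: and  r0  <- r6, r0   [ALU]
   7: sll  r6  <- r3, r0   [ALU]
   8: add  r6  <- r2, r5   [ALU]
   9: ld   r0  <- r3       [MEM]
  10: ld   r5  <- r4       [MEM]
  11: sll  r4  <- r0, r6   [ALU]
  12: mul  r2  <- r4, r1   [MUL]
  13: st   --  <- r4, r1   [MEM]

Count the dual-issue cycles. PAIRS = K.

0. beq @i0  | no-port BR/MEM
1. st/mul @i1/i2  | pair
2. sub @i3  | RAW r0
3. sub/sll @i4/i5  | pair
4. and @i6  | RAW r0
5. sll @i7  | WAW r6
6. add/ld @i8/i9  | pair
7. ld/sll @i10/i11  | pair
8. mul/st @i12/i13  | pair

PAIRS = 5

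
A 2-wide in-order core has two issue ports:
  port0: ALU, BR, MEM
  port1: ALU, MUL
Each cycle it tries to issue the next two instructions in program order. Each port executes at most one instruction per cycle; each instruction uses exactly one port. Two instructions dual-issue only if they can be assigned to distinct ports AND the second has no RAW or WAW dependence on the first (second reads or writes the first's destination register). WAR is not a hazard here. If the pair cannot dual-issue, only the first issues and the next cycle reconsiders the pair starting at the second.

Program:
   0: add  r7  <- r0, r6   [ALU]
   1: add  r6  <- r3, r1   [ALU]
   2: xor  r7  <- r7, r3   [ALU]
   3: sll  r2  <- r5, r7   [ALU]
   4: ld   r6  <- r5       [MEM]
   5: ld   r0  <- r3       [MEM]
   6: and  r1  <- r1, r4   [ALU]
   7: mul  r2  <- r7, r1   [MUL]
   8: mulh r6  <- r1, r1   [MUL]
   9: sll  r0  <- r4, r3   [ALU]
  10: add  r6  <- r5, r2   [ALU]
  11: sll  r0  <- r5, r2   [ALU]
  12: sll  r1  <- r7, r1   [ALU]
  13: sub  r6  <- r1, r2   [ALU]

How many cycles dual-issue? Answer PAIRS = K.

#0 head=0: add;add i0+i1 pair
#1 head=2: xor i2 RAW r7
#2 head=3: sll;ld i3+i4 pair
#3 head=5: ld;and i5+i6 pair
#4 head=7: mul i7 no-port MUL/MUL
#5 head=8: mulh;sll i8+i9 pair
#6 head=10: add;sll i10+i11 pair
#7 head=12: sll i12 RAW r1
#8 head=13: sub i13 tail

PAIRS = 5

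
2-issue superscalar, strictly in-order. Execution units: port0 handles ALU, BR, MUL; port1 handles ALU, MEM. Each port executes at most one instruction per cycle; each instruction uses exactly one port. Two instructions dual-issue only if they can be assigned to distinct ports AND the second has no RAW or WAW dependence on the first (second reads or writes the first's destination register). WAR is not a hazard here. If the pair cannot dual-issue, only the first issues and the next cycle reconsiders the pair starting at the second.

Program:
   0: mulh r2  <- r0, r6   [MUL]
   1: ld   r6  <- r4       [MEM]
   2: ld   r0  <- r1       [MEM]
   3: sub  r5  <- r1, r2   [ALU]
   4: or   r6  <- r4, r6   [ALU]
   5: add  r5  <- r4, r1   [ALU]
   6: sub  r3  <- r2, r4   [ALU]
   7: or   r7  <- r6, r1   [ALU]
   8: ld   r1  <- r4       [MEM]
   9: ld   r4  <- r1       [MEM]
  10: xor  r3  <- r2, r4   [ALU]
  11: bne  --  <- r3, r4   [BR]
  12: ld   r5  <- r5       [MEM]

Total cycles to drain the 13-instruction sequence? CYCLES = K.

CYCLES = 8

  cy0 -> i0+i1 (mulh ld) 2-wide
  cy1 -> i2+i3 (ld sub) 2-wide
  cy2 -> i4+i5 (or add) 2-wide
  cy3 -> i6+i7 (sub or) 2-wide
  cy4 -> i8 (ld) no-port MEM/MEM
  cy5 -> i9 (ld) RAW r4
  cy6 -> i10 (xor) RAW r3
  cy7 -> i11+i12 (bne ld) 2-wide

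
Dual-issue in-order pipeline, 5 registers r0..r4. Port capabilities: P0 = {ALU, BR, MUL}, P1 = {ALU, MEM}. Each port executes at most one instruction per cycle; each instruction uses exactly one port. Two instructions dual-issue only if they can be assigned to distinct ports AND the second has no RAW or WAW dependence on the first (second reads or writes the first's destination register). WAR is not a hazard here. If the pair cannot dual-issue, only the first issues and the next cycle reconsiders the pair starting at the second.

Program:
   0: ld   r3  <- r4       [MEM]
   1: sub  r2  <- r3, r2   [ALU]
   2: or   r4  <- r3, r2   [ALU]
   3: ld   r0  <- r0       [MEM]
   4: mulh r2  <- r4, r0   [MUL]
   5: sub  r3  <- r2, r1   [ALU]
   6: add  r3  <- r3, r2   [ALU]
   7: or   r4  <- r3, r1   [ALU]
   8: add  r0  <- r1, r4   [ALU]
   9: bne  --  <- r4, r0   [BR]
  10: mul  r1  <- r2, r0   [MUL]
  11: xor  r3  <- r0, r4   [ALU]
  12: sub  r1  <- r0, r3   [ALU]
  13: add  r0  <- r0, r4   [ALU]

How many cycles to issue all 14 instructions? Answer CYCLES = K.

CYCLES = 11

t=0 i0:ld ; RAW r3
t=1 i1:sub ; RAW r2
t=2 i2,i3:or ld ; 2-wide
t=3 i4:mulh ; RAW r2
t=4 i5:sub ; RAW+WAW r3
t=5 i6:add ; RAW r3
t=6 i7:or ; RAW r4
t=7 i8:add ; RAW r0
t=8 i9:bne ; no-port BR/MUL
t=9 i10,i11:mul xor ; 2-wide
t=10 i12,i13:sub add ; 2-wide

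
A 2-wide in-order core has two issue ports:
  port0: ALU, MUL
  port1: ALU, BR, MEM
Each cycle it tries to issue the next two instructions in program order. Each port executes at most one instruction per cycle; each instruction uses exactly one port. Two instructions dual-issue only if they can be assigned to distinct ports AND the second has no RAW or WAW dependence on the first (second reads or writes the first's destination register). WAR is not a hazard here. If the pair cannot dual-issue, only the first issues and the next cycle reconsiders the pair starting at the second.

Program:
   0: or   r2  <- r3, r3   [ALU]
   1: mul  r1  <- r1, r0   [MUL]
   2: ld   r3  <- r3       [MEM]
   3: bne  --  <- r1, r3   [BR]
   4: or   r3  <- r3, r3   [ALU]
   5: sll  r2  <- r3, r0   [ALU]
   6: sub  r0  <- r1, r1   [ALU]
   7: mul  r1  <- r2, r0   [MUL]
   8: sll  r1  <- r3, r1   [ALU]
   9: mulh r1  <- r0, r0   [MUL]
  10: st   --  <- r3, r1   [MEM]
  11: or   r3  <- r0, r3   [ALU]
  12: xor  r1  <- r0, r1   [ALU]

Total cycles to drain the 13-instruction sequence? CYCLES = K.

t=0 i0&i1:or mul ; 2-wide
t=1 i2:ld ; no-port MEM/BR
t=2 i3&i4:bne or ; 2-wide
t=3 i5&i6:sll sub ; 2-wide
t=4 i7:mul ; RAW+WAW r1
t=5 i8:sll ; WAW r1
t=6 i9:mulh ; RAW r1
t=7 i10&i11:st or ; 2-wide
t=8 i12:xor ; tail

CYCLES = 9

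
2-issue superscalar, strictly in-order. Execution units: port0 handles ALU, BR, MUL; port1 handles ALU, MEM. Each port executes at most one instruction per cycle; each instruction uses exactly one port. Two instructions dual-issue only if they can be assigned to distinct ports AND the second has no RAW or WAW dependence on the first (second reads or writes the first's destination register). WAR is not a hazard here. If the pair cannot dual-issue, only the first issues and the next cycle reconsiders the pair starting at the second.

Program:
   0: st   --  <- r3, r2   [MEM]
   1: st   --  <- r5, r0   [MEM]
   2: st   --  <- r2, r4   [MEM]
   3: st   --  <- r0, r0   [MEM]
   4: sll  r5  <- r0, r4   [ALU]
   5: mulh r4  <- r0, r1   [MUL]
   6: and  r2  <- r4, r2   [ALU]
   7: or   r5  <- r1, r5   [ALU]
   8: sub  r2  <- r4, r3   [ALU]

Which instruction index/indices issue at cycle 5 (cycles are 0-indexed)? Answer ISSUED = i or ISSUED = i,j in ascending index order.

  cy0 -> i0 (st.MEM) no-port MEM/MEM
  cy1 -> i1 (st.MEM) no-port MEM/MEM
  cy2 -> i2 (st.MEM) no-port MEM/MEM
  cy3 -> i3/i4 (st.MEM+sll.ALU) dual
  cy4 -> i5 (mulh.MUL) RAW r4
  cy5 -> i6/i7 (and.ALU+or.ALU) dual
  cy6 -> i8 (sub.ALU) tail

ISSUED = 6,7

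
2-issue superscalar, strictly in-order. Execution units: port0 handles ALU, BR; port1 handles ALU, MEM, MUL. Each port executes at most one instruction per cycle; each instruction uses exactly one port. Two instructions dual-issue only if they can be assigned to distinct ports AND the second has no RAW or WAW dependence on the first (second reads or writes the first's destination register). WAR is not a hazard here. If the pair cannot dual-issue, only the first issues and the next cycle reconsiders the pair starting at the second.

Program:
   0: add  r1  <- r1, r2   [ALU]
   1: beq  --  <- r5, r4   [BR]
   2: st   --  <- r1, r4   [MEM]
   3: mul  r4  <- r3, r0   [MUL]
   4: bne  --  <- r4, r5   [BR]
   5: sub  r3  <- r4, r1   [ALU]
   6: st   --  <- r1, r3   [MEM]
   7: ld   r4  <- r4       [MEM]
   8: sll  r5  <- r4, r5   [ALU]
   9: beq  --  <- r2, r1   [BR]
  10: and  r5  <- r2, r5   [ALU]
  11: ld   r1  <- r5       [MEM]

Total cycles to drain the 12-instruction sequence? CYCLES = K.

CYCLES = 9

[0] i0&i1  add/beq  -- 2-wide
[1] i2  st  -- no-port MEM/MUL
[2] i3  mul  -- RAW r4
[3] i4&i5  bne/sub  -- 2-wide
[4] i6  st  -- no-port MEM/MEM
[5] i7  ld  -- RAW r4
[6] i8&i9  sll/beq  -- 2-wide
[7] i10  and  -- RAW r5
[8] i11  ld  -- tail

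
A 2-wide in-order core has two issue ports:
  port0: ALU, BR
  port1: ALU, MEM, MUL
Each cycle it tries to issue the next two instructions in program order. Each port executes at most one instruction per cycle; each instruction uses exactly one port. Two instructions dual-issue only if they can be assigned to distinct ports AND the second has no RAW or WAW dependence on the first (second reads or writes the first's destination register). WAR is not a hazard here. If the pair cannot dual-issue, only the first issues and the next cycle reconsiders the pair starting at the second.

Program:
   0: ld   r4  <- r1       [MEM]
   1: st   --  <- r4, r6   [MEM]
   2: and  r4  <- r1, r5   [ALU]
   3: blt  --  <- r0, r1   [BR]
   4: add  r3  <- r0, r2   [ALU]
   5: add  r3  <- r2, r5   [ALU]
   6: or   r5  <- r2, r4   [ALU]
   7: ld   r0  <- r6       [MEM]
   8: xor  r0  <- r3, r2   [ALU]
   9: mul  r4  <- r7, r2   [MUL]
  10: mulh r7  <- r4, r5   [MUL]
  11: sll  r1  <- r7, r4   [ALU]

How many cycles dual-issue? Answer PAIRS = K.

PAIRS = 4

[0] i0  ld  -- no-port MEM/MEM
[1] i1/i2  st and  -- 2-wide
[2] i3/i4  blt add  -- 2-wide
[3] i5/i6  add or  -- 2-wide
[4] i7  ld  -- WAW r0
[5] i8/i9  xor mul  -- 2-wide
[6] i10  mulh  -- RAW r7
[7] i11  sll  -- tail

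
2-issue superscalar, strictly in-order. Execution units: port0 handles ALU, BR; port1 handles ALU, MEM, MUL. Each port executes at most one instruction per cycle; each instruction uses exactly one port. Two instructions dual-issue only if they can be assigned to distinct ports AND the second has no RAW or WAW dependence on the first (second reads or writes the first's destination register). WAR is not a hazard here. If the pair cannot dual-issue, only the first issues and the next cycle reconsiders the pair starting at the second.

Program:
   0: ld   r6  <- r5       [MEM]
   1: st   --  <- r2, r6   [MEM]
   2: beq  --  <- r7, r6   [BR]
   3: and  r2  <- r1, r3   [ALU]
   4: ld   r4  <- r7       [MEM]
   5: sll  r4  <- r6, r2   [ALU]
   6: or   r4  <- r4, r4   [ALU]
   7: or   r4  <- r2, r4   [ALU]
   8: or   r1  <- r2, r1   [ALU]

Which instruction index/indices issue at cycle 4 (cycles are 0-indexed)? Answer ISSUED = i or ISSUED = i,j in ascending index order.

#0 head=0: ld i0 no-port MEM/MEM
#1 head=1: st/beq i1+i2 2-wide
#2 head=3: and/ld i3+i4 2-wide
#3 head=5: sll i5 RAW+WAW r4
#4 head=6: or i6 RAW+WAW r4
#5 head=7: or/or i7+i8 2-wide

ISSUED = 6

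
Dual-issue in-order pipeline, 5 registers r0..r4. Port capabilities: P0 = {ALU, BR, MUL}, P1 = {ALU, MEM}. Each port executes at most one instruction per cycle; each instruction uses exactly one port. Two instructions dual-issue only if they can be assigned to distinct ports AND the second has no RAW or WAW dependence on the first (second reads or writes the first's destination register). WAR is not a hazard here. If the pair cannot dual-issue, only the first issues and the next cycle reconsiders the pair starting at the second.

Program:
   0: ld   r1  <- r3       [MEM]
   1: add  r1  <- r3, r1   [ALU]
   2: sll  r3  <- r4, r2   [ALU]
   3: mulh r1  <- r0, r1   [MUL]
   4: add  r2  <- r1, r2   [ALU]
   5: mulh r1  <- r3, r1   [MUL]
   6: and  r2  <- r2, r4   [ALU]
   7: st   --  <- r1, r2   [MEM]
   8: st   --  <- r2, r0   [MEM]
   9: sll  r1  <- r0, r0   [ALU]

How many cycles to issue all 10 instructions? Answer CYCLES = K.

CYCLES = 7

#0 head=0: ld.MEM i0 RAW+WAW r1
#1 head=1: add.ALU+sll.ALU i1/i2 dual
#2 head=3: mulh.MUL i3 RAW r1
#3 head=4: add.ALU+mulh.MUL i4/i5 dual
#4 head=6: and.ALU i6 RAW r2
#5 head=7: st.MEM i7 no-port MEM/MEM
#6 head=8: st.MEM+sll.ALU i8/i9 dual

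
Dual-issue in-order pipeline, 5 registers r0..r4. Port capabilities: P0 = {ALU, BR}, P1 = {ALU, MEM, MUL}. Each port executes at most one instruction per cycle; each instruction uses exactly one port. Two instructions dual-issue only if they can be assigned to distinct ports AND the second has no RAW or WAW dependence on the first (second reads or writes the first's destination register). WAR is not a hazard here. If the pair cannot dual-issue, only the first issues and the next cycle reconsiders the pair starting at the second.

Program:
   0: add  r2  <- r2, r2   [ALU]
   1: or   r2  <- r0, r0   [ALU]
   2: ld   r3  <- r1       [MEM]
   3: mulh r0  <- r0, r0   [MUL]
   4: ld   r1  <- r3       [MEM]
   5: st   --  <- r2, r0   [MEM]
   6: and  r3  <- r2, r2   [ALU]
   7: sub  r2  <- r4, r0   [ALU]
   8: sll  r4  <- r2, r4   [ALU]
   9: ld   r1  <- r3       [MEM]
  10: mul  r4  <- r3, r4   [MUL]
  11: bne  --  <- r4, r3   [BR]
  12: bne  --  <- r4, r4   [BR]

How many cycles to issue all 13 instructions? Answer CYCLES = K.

#0 head=0: add i0 WAW r2
#1 head=1: or+ld i1+i2 pair
#2 head=3: mulh i3 no-port MUL/MEM
#3 head=4: ld i4 no-port MEM/MEM
#4 head=5: st+and i5+i6 pair
#5 head=7: sub i7 RAW r2
#6 head=8: sll+ld i8+i9 pair
#7 head=10: mul i10 RAW r4
#8 head=11: bne i11 no-port BR/BR
#9 head=12: bne i12 tail

CYCLES = 10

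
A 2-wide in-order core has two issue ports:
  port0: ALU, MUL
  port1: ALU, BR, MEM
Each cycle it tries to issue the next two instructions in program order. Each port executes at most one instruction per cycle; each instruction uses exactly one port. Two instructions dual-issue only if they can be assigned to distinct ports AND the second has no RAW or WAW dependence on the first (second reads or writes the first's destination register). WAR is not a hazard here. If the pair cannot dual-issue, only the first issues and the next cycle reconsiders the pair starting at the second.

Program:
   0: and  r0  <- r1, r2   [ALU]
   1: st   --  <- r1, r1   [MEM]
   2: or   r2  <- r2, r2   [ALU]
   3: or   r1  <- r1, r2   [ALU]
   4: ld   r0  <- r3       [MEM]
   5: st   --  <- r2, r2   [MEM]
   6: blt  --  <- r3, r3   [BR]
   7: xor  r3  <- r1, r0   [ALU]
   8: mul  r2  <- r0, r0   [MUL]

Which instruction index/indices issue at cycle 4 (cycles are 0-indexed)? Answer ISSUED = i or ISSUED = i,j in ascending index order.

ISSUED = 6,7

[0] i0+i1  and st  -- 2-wide
[1] i2  or  -- RAW r2
[2] i3+i4  or ld  -- 2-wide
[3] i5  st  -- no-port MEM/BR
[4] i6+i7  blt xor  -- 2-wide
[5] i8  mul  -- tail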